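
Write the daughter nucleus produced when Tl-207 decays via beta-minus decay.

Pb-207

Beta-minus decay: mass number changes by +0, atomic number by +1.
A: 207 = 207; Z: 81 + 1 = 82.
Z = 82 is lead, so the daughter is Pb-207.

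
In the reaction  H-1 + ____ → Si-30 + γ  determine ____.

Al-29

Conserve mass number: 1 + A = 30 + 0, so A = 29.
Conserve atomic number: 1 + Z = 14 + 0, so Z = 13.
Z = 13 is aluminium, so the species is Al-29.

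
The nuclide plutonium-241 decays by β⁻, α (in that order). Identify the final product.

Np-237

Start: (A, Z) = (241, 94).
After β⁻: (241, 95).
After α: (237, 93).
Z = 93 is neptunium.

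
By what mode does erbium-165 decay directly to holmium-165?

ΔA = 165 − 165 = 0; ΔZ = 67 − 68 = -1.
A is unchanged and Z drops by 1 — a proton has become a neutron (β⁺ emission or electron capture).

beta-plus decay or electron capture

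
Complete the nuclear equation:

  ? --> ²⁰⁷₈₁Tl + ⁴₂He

Bi-211

Conserve mass number: A = 207 + 4, so A = 211.
Conserve atomic number: Z = 81 + 2, so Z = 83.
Z = 83 is bismuth, so the species is ²¹¹₈₃Bi.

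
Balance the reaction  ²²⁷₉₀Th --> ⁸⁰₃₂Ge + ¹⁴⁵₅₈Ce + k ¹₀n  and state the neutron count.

2

Conserve mass number: 227 = 80 + 145 + k, so k = 227 − 225 = 2.
Check atomic number: 90 = 32 + 58 + 0 = 90. ✓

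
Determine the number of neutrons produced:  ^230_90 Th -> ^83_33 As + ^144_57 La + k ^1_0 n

Conserve mass number: 230 = 83 + 144 + k, so k = 230 − 227 = 3.
Check atomic number: 90 = 33 + 57 + 0 = 90. ✓

3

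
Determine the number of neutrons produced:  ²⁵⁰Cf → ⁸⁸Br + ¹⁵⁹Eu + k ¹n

Conserve mass number: 250 = 88 + 159 + k, so k = 250 − 247 = 3.
Check atomic number: 98 = 35 + 63 + 0 = 98. ✓

3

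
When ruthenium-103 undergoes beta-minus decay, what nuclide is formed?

Rh-103

Beta-minus decay: mass number changes by +0, atomic number by +1.
A: 103 = 103; Z: 44 + 1 = 45.
Z = 45 is rhodium, so the daughter is rhodium-103.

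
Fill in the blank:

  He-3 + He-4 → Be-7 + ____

gamma ray

Conserve mass number: 3 + 4 = 7 + A, so A = 0.
Conserve atomic number: 2 + 2 = 4 + Z, so Z = 0.
A = 0 and Z = 0 is γ — a gamma ray.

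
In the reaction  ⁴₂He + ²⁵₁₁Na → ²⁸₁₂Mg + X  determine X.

proton

Conserve mass number: 4 + 25 = 28 + A, so A = 1.
Conserve atomic number: 2 + 11 = 12 + Z, so Z = 1.
A = 1 and Z = 1 is ¹₁H — a proton.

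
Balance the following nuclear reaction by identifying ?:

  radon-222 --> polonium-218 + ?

alpha particle

Conserve mass number: 222 = 218 + A, so A = 4.
Conserve atomic number: 86 = 84 + Z, so Z = 2.
A = 4 and Z = 2 is helium-4 — an alpha particle.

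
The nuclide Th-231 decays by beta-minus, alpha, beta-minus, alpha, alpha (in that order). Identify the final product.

Rn-219

Start: (A, Z) = (231, 90).
After β⁻: (231, 91).
After α: (227, 89).
After β⁻: (227, 90).
After α: (223, 88).
After α: (219, 86).
Z = 86 is radon.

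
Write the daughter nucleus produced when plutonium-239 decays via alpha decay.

Alpha decay: mass number changes by -4, atomic number by -2.
A: 239 − 4 = 235; Z: 94 − 2 = 92.
Z = 92 is uranium, so the daughter is uranium-235.

U-235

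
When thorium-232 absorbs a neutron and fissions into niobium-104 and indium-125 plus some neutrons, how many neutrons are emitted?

Conserve mass number: 233 = 104 + 125 + k, so k = 233 − 229 = 4.
Check atomic number: 90 = 41 + 49 + 0 = 90. ✓

4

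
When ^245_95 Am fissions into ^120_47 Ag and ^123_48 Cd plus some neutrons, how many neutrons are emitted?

Conserve mass number: 245 = 120 + 123 + k, so k = 245 − 243 = 2.
Check atomic number: 95 = 47 + 48 + 0 = 95. ✓

2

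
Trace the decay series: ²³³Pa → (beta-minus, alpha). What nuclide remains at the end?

Start: (A, Z) = (233, 91).
After β⁻: (233, 92).
After α: (229, 90).
Z = 90 is thorium.

Th-229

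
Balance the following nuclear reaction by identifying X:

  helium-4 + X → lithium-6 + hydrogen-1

Conserve mass number: 4 + A = 6 + 1, so A = 3.
Conserve atomic number: 2 + Z = 3 + 1, so Z = 2.
Z = 2 is helium, so the species is helium-3.

He-3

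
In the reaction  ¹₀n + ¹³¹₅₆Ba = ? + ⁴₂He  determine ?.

Xe-128

Conserve mass number: 1 + 131 = A + 4, so A = 128.
Conserve atomic number: 0 + 56 = Z + 2, so Z = 54.
Z = 54 is xenon, so the species is ¹²⁸₅₄Xe.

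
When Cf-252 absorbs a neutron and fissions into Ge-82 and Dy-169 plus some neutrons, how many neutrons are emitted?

2

Conserve mass number: 253 = 82 + 169 + k, so k = 253 − 251 = 2.
Check atomic number: 98 = 32 + 66 + 0 = 98. ✓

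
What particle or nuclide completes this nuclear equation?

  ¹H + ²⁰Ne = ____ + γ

Conserve mass number: 1 + 20 = A + 0, so A = 21.
Conserve atomic number: 1 + 10 = Z + 0, so Z = 11.
Z = 11 is sodium, so the species is ²¹Na.

Na-21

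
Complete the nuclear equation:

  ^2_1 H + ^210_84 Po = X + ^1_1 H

Conserve mass number: 2 + 210 = A + 1, so A = 211.
Conserve atomic number: 1 + 84 = Z + 1, so Z = 84.
Z = 84 is polonium, so the species is ^211_84 Po.

Po-211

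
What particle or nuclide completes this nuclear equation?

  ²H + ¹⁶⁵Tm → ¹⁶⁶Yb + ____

neutron

Conserve mass number: 2 + 165 = 166 + A, so A = 1.
Conserve atomic number: 1 + 69 = 70 + Z, so Z = 0.
A = 1 and Z = 0 is ¹n — a neutron.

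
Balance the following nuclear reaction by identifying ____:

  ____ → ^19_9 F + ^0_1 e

Conserve mass number: A = 19 + 0, so A = 19.
Conserve atomic number: Z = 9 + 1, so Z = 10.
Z = 10 is neon, so the species is ^19_10 Ne.

Ne-19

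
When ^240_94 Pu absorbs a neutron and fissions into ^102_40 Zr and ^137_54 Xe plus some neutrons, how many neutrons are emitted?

Conserve mass number: 241 = 102 + 137 + k, so k = 241 − 239 = 2.
Check atomic number: 94 = 40 + 54 + 0 = 94. ✓

2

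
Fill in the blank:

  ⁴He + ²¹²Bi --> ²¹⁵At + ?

Conserve mass number: 4 + 212 = 215 + A, so A = 1.
Conserve atomic number: 2 + 83 = 85 + Z, so Z = 0.
A = 1 and Z = 0 is ¹n — a neutron.

neutron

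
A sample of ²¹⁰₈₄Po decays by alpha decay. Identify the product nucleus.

Alpha decay: mass number changes by -4, atomic number by -2.
A: 210 − 4 = 206; Z: 84 − 2 = 82.
Z = 82 is lead, so the daughter is ²⁰⁶₈₂Pb.

Pb-206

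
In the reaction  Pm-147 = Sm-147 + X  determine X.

Conserve mass number: 147 = 147 + A, so A = 0.
Conserve atomic number: 61 = 62 + Z, so Z = -1.
A = 0 and Z = -1 is e⁻ — a beta-minus particle.

beta-minus particle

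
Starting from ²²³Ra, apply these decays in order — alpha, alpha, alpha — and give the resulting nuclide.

Start: (A, Z) = (223, 88).
After α: (219, 86).
After α: (215, 84).
After α: (211, 82).
Z = 82 is lead.

Pb-211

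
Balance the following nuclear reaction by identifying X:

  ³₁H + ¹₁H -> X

He-4

Conserve mass number: 3 + 1 = A, so A = 4.
Conserve atomic number: 1 + 1 = Z, so Z = 2.
A = 4 and Z = 2 is ⁴₂He — an alpha particle.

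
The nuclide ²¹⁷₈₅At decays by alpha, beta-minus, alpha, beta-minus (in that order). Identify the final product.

Bi-209

Start: (A, Z) = (217, 85).
After α: (213, 83).
After β⁻: (213, 84).
After α: (209, 82).
After β⁻: (209, 83).
Z = 83 is bismuth.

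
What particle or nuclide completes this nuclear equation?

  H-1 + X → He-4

triton

Conserve mass number: 1 + A = 4, so A = 3.
Conserve atomic number: 1 + Z = 2, so Z = 1.
A = 3 and Z = 1 is H-3 — a triton.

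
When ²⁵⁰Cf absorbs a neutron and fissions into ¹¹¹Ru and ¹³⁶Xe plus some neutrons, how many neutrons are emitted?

Conserve mass number: 251 = 111 + 136 + k, so k = 251 − 247 = 4.
Check atomic number: 98 = 44 + 54 + 0 = 98. ✓

4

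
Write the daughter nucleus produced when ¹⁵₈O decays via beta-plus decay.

N-15

Beta-plus decay: mass number changes by +0, atomic number by -1.
A: 15 = 15; Z: 8 − 1 = 7.
Z = 7 is nitrogen, so the daughter is ¹⁵₇N.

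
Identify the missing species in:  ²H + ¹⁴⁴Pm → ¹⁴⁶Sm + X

Conserve mass number: 2 + 144 = 146 + A, so A = 0.
Conserve atomic number: 1 + 61 = 62 + Z, so Z = 0.
A = 0 and Z = 0 is γ — a gamma ray.

gamma ray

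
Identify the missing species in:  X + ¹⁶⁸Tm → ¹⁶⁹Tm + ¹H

deuteron

Conserve mass number: A + 168 = 169 + 1, so A = 2.
Conserve atomic number: Z + 69 = 69 + 1, so Z = 1.
A = 2 and Z = 1 is ²H — a deuteron.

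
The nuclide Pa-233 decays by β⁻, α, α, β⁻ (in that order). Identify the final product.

Start: (A, Z) = (233, 91).
After β⁻: (233, 92).
After α: (229, 90).
After α: (225, 88).
After β⁻: (225, 89).
Z = 89 is actinium.

Ac-225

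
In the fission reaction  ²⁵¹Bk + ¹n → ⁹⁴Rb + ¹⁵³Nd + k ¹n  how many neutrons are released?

Conserve mass number: 252 = 94 + 153 + k, so k = 252 − 247 = 5.
Check atomic number: 97 = 37 + 60 + 0 = 97. ✓

5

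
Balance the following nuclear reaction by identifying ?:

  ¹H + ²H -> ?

Conserve mass number: 1 + 2 = A, so A = 3.
Conserve atomic number: 1 + 1 = Z, so Z = 2.
Z = 2 is helium, so the species is ³He.

He-3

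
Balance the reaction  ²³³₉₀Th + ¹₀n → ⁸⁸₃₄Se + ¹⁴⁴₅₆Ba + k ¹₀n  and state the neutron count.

Conserve mass number: 234 = 88 + 144 + k, so k = 234 − 232 = 2.
Check atomic number: 90 = 34 + 56 + 0 = 90. ✓

2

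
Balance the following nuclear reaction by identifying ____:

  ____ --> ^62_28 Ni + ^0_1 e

Cu-62

Conserve mass number: A = 62 + 0, so A = 62.
Conserve atomic number: Z = 28 + 1, so Z = 29.
Z = 29 is copper, so the species is ^62_29 Cu.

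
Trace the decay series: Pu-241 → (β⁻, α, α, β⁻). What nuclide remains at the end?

U-233

Start: (A, Z) = (241, 94).
After β⁻: (241, 95).
After α: (237, 93).
After α: (233, 91).
After β⁻: (233, 92).
Z = 92 is uranium.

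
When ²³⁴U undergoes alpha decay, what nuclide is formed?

Alpha decay: mass number changes by -4, atomic number by -2.
A: 234 − 4 = 230; Z: 92 − 2 = 90.
Z = 90 is thorium, so the daughter is ²³⁰Th.

Th-230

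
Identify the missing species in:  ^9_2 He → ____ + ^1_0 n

Conserve mass number: 9 = A + 1, so A = 8.
Conserve atomic number: 2 = Z + 0, so Z = 2.
Z = 2 is helium, so the species is ^8_2 He.

He-8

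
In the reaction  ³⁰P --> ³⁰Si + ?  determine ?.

positron

Conserve mass number: 30 = 30 + A, so A = 0.
Conserve atomic number: 15 = 14 + Z, so Z = 1.
A = 0 and Z = 1 is e⁺ — a positron.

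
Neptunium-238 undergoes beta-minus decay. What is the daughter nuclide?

Beta-minus decay: mass number changes by +0, atomic number by +1.
A: 238 = 238; Z: 93 + 1 = 94.
Z = 94 is plutonium, so the daughter is plutonium-238.

Pu-238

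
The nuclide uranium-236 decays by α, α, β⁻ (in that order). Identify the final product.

Start: (A, Z) = (236, 92).
After α: (232, 90).
After α: (228, 88).
After β⁻: (228, 89).
Z = 89 is actinium.

Ac-228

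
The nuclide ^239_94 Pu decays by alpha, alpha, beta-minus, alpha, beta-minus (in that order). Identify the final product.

Th-227

Start: (A, Z) = (239, 94).
After α: (235, 92).
After α: (231, 90).
After β⁻: (231, 91).
After α: (227, 89).
After β⁻: (227, 90).
Z = 90 is thorium.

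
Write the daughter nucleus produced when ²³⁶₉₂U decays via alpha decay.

Th-232

Alpha decay: mass number changes by -4, atomic number by -2.
A: 236 − 4 = 232; Z: 92 − 2 = 90.
Z = 90 is thorium, so the daughter is ²³²₉₀Th.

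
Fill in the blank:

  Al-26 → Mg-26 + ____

positron

Conserve mass number: 26 = 26 + A, so A = 0.
Conserve atomic number: 13 = 12 + Z, so Z = 1.
A = 0 and Z = 1 is e⁺ — a positron.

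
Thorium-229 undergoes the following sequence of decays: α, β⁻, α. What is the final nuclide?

Start: (A, Z) = (229, 90).
After α: (225, 88).
After β⁻: (225, 89).
After α: (221, 87).
Z = 87 is francium.

Fr-221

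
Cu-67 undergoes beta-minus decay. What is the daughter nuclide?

Zn-67

Beta-minus decay: mass number changes by +0, atomic number by +1.
A: 67 = 67; Z: 29 + 1 = 30.
Z = 30 is zinc, so the daughter is Zn-67.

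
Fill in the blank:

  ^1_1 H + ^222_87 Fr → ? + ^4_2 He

Rn-219

Conserve mass number: 1 + 222 = A + 4, so A = 219.
Conserve atomic number: 1 + 87 = Z + 2, so Z = 86.
Z = 86 is radon, so the species is ^219_86 Rn.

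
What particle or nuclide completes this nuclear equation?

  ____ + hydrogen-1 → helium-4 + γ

Conserve mass number: A + 1 = 4 + 0, so A = 3.
Conserve atomic number: Z + 1 = 2 + 0, so Z = 1.
A = 3 and Z = 1 is hydrogen-3 — a triton.

triton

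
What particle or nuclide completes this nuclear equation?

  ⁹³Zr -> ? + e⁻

Conserve mass number: 93 = A + 0, so A = 93.
Conserve atomic number: 40 = Z − 1, so Z = 41.
Z = 41 is niobium, so the species is ⁹³Nb.

Nb-93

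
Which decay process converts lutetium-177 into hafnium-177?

beta-minus decay

ΔA = 177 − 177 = 0; ΔZ = 72 − 71 = +1.
A is unchanged and Z rises by 1 — a neutron has become a proton (β⁻ decay).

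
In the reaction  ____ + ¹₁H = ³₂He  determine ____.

Conserve mass number: A + 1 = 3, so A = 2.
Conserve atomic number: Z + 1 = 2, so Z = 1.
A = 2 and Z = 1 is ²₁H — a deuteron.

deuteron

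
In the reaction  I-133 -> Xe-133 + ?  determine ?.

Conserve mass number: 133 = 133 + A, so A = 0.
Conserve atomic number: 53 = 54 + Z, so Z = -1.
A = 0 and Z = -1 is e⁻ — a beta-minus particle.

beta-minus particle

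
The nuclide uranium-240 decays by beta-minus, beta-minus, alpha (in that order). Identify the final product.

U-236

Start: (A, Z) = (240, 92).
After β⁻: (240, 93).
After β⁻: (240, 94).
After α: (236, 92).
Z = 92 is uranium.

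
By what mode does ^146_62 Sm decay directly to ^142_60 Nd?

ΔA = 142 − 146 = -4; ΔZ = 60 − 62 = -2.
A drops by 4 and Z drops by 2 — the signature of alpha emission.

alpha decay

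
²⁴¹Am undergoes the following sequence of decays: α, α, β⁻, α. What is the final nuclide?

Start: (A, Z) = (241, 95).
After α: (237, 93).
After α: (233, 91).
After β⁻: (233, 92).
After α: (229, 90).
Z = 90 is thorium.

Th-229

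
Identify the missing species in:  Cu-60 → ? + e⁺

Ni-60

Conserve mass number: 60 = A + 0, so A = 60.
Conserve atomic number: 29 = Z + 1, so Z = 28.
Z = 28 is nickel, so the species is Ni-60.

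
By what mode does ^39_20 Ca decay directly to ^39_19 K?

beta-plus decay or electron capture

ΔA = 39 − 39 = 0; ΔZ = 19 − 20 = -1.
A is unchanged and Z drops by 1 — a proton has become a neutron (β⁺ emission or electron capture).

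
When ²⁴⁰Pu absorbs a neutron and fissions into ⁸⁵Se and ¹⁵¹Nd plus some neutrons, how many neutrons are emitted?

5

Conserve mass number: 241 = 85 + 151 + k, so k = 241 − 236 = 5.
Check atomic number: 94 = 34 + 60 + 0 = 94. ✓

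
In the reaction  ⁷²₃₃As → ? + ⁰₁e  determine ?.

Conserve mass number: 72 = A + 0, so A = 72.
Conserve atomic number: 33 = Z + 1, so Z = 32.
Z = 32 is germanium, so the species is ⁷²₃₂Ge.

Ge-72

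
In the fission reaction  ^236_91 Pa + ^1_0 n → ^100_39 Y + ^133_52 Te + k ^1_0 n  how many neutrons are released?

Conserve mass number: 237 = 100 + 133 + k, so k = 237 − 233 = 4.
Check atomic number: 91 = 39 + 52 + 0 = 91. ✓

4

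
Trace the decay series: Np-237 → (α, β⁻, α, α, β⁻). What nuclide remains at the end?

Ac-225

Start: (A, Z) = (237, 93).
After α: (233, 91).
After β⁻: (233, 92).
After α: (229, 90).
After α: (225, 88).
After β⁻: (225, 89).
Z = 89 is actinium.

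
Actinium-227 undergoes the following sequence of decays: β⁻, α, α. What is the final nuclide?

Rn-219

Start: (A, Z) = (227, 89).
After β⁻: (227, 90).
After α: (223, 88).
After α: (219, 86).
Z = 86 is radon.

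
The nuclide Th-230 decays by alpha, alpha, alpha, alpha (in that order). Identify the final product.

Start: (A, Z) = (230, 90).
After α: (226, 88).
After α: (222, 86).
After α: (218, 84).
After α: (214, 82).
Z = 82 is lead.

Pb-214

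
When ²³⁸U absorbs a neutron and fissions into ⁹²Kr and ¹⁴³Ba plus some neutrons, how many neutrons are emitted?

4

Conserve mass number: 239 = 92 + 143 + k, so k = 239 − 235 = 4.
Check atomic number: 92 = 36 + 56 + 0 = 92. ✓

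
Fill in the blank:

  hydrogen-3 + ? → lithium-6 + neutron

Conserve mass number: 3 + A = 6 + 1, so A = 4.
Conserve atomic number: 1 + Z = 3 + 0, so Z = 2.
A = 4 and Z = 2 is helium-4 — an alpha particle.

alpha particle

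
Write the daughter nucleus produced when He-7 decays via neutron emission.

He-6

Neutron emission: mass number changes by -1, atomic number by +0.
A: 7 − 1 = 6; Z: 2 = 2.
Z = 2 is helium, so the daughter is He-6.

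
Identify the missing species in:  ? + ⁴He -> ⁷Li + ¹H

Conserve mass number: A + 4 = 7 + 1, so A = 4.
Conserve atomic number: Z + 2 = 3 + 1, so Z = 2.
A = 4 and Z = 2 is ⁴He — an alpha particle.

alpha particle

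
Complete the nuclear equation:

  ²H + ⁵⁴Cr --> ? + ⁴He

V-52

Conserve mass number: 2 + 54 = A + 4, so A = 52.
Conserve atomic number: 1 + 24 = Z + 2, so Z = 23.
Z = 23 is vanadium, so the species is ⁵²V.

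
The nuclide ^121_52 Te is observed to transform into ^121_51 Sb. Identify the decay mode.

beta-plus decay or electron capture

ΔA = 121 − 121 = 0; ΔZ = 51 − 52 = -1.
A is unchanged and Z drops by 1 — a proton has become a neutron (β⁺ emission or electron capture).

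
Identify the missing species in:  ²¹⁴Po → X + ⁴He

Pb-210

Conserve mass number: 214 = A + 4, so A = 210.
Conserve atomic number: 84 = Z + 2, so Z = 82.
Z = 82 is lead, so the species is ²¹⁰Pb.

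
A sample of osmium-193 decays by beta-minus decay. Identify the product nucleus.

Ir-193

Beta-minus decay: mass number changes by +0, atomic number by +1.
A: 193 = 193; Z: 76 + 1 = 77.
Z = 77 is iridium, so the daughter is iridium-193.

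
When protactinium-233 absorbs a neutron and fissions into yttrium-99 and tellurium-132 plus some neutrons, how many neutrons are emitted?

3

Conserve mass number: 234 = 99 + 132 + k, so k = 234 − 231 = 3.
Check atomic number: 91 = 39 + 52 + 0 = 91. ✓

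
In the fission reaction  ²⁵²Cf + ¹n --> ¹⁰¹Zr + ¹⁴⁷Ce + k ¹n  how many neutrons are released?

Conserve mass number: 253 = 101 + 147 + k, so k = 253 − 248 = 5.
Check atomic number: 98 = 40 + 58 + 0 = 98. ✓

5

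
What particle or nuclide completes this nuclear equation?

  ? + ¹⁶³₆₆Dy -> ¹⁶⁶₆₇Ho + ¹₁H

alpha particle

Conserve mass number: A + 163 = 166 + 1, so A = 4.
Conserve atomic number: Z + 66 = 67 + 1, so Z = 2.
A = 4 and Z = 2 is ⁴₂He — an alpha particle.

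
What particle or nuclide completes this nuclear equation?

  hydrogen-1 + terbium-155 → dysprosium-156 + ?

Conserve mass number: 1 + 155 = 156 + A, so A = 0.
Conserve atomic number: 1 + 65 = 66 + Z, so Z = 0.
A = 0 and Z = 0 is γ — a gamma ray.

gamma ray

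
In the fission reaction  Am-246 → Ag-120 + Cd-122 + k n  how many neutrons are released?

4

Conserve mass number: 246 = 120 + 122 + k, so k = 246 − 242 = 4.
Check atomic number: 95 = 47 + 48 + 0 = 95. ✓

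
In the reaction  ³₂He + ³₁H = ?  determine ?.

Li-6

Conserve mass number: 3 + 3 = A, so A = 6.
Conserve atomic number: 2 + 1 = Z, so Z = 3.
Z = 3 is lithium, so the species is ⁶₃Li.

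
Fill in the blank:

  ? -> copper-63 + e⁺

Zn-63

Conserve mass number: A = 63 + 0, so A = 63.
Conserve atomic number: Z = 29 + 1, so Z = 30.
Z = 30 is zinc, so the species is zinc-63.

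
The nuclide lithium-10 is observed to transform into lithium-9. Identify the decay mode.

neutron emission

ΔA = 9 − 10 = -1; ΔZ = 3 − 3 = +0.
A drops by 1 with Z unchanged — a neutron was emitted.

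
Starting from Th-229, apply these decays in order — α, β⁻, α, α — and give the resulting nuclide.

At-217

Start: (A, Z) = (229, 90).
After α: (225, 88).
After β⁻: (225, 89).
After α: (221, 87).
After α: (217, 85).
Z = 85 is astatine.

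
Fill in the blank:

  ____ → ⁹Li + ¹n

Conserve mass number: A = 9 + 1, so A = 10.
Conserve atomic number: Z = 3 + 0, so Z = 3.
Z = 3 is lithium, so the species is ¹⁰Li.

Li-10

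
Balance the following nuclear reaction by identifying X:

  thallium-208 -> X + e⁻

Conserve mass number: 208 = A + 0, so A = 208.
Conserve atomic number: 81 = Z − 1, so Z = 82.
Z = 82 is lead, so the species is lead-208.

Pb-208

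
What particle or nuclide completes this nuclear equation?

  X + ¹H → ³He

Conserve mass number: A + 1 = 3, so A = 2.
Conserve atomic number: Z + 1 = 2, so Z = 1.
A = 2 and Z = 1 is ²H — a deuteron.

deuteron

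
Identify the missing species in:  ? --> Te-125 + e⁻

Sb-125

Conserve mass number: A = 125 + 0, so A = 125.
Conserve atomic number: Z = 52 − 1, so Z = 51.
Z = 51 is antimony, so the species is Sb-125.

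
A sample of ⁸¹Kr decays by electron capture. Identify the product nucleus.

Br-81

Electron capture: mass number changes by +0, atomic number by -1.
A: 81 = 81; Z: 36 − 1 = 35.
Z = 35 is bromine, so the daughter is ⁸¹Br.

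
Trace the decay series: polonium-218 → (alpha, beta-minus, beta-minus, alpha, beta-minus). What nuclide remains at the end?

Bi-210

Start: (A, Z) = (218, 84).
After α: (214, 82).
After β⁻: (214, 83).
After β⁻: (214, 84).
After α: (210, 82).
After β⁻: (210, 83).
Z = 83 is bismuth.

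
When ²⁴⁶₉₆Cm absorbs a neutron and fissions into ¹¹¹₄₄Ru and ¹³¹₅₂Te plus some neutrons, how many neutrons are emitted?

Conserve mass number: 247 = 111 + 131 + k, so k = 247 − 242 = 5.
Check atomic number: 96 = 44 + 52 + 0 = 96. ✓

5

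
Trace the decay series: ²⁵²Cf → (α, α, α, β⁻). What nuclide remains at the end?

Np-240

Start: (A, Z) = (252, 98).
After α: (248, 96).
After α: (244, 94).
After α: (240, 92).
After β⁻: (240, 93).
Z = 93 is neptunium.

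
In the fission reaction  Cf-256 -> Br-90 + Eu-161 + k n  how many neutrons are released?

5

Conserve mass number: 256 = 90 + 161 + k, so k = 256 − 251 = 5.
Check atomic number: 98 = 35 + 63 + 0 = 98. ✓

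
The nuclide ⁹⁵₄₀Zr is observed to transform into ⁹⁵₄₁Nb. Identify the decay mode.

ΔA = 95 − 95 = 0; ΔZ = 41 − 40 = +1.
A is unchanged and Z rises by 1 — a neutron has become a proton (β⁻ decay).

beta-minus decay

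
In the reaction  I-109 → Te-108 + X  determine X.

proton

Conserve mass number: 109 = 108 + A, so A = 1.
Conserve atomic number: 53 = 52 + Z, so Z = 1.
A = 1 and Z = 1 is H-1 — a proton.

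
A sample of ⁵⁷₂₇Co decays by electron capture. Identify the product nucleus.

Electron capture: mass number changes by +0, atomic number by -1.
A: 57 = 57; Z: 27 − 1 = 26.
Z = 26 is iron, so the daughter is ⁵⁷₂₆Fe.

Fe-57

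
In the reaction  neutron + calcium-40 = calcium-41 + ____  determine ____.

Conserve mass number: 1 + 40 = 41 + A, so A = 0.
Conserve atomic number: 0 + 20 = 20 + Z, so Z = 0.
A = 0 and Z = 0 is γ — a gamma ray.

gamma ray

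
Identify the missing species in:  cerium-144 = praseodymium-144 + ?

Conserve mass number: 144 = 144 + A, so A = 0.
Conserve atomic number: 58 = 59 + Z, so Z = -1.
A = 0 and Z = -1 is e⁻ — a beta-minus particle.

beta-minus particle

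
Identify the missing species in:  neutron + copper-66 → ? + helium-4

Co-63

Conserve mass number: 1 + 66 = A + 4, so A = 63.
Conserve atomic number: 0 + 29 = Z + 2, so Z = 27.
Z = 27 is cobalt, so the species is cobalt-63.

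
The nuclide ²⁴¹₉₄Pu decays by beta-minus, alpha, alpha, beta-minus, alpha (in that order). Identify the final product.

Th-229

Start: (A, Z) = (241, 94).
After β⁻: (241, 95).
After α: (237, 93).
After α: (233, 91).
After β⁻: (233, 92).
After α: (229, 90).
Z = 90 is thorium.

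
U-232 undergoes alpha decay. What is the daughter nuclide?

Th-228

Alpha decay: mass number changes by -4, atomic number by -2.
A: 232 − 4 = 228; Z: 92 − 2 = 90.
Z = 90 is thorium, so the daughter is Th-228.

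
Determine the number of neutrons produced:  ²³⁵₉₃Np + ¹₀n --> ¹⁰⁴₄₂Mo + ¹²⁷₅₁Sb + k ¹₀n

Conserve mass number: 236 = 104 + 127 + k, so k = 236 − 231 = 5.
Check atomic number: 93 = 42 + 51 + 0 = 93. ✓

5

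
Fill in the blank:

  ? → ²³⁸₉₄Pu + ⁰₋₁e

Np-238

Conserve mass number: A = 238 + 0, so A = 238.
Conserve atomic number: Z = 94 − 1, so Z = 93.
Z = 93 is neptunium, so the species is ²³⁸₉₃Np.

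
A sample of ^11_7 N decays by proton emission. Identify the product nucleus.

C-10

Proton emission: mass number changes by -1, atomic number by -1.
A: 11 − 1 = 10; Z: 7 − 1 = 6.
Z = 6 is carbon, so the daughter is ^10_6 C.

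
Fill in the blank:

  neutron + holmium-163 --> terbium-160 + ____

Conserve mass number: 1 + 163 = 160 + A, so A = 4.
Conserve atomic number: 0 + 67 = 65 + Z, so Z = 2.
A = 4 and Z = 2 is helium-4 — an alpha particle.

alpha particle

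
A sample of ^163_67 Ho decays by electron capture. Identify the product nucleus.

Dy-163

Electron capture: mass number changes by +0, atomic number by -1.
A: 163 = 163; Z: 67 − 1 = 66.
Z = 66 is dysprosium, so the daughter is ^163_66 Dy.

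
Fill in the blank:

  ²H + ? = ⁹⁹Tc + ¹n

Conserve mass number: 2 + A = 99 + 1, so A = 98.
Conserve atomic number: 1 + Z = 43 + 0, so Z = 42.
Z = 42 is molybdenum, so the species is ⁹⁸Mo.

Mo-98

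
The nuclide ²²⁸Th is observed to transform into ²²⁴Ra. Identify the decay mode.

alpha decay

ΔA = 224 − 228 = -4; ΔZ = 88 − 90 = -2.
A drops by 4 and Z drops by 2 — the signature of alpha emission.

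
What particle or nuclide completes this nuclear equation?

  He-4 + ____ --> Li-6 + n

Conserve mass number: 4 + A = 6 + 1, so A = 3.
Conserve atomic number: 2 + Z = 3 + 0, so Z = 1.
A = 3 and Z = 1 is H-3 — a triton.

triton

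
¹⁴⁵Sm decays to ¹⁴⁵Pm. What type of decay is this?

ΔA = 145 − 145 = 0; ΔZ = 61 − 62 = -1.
A is unchanged and Z drops by 1 — a proton has become a neutron (β⁺ emission or electron capture).

beta-plus decay or electron capture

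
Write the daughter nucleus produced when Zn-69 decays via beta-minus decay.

Ga-69

Beta-minus decay: mass number changes by +0, atomic number by +1.
A: 69 = 69; Z: 30 + 1 = 31.
Z = 31 is gallium, so the daughter is Ga-69.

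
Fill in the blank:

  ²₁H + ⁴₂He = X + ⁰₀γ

Li-6

Conserve mass number: 2 + 4 = A + 0, so A = 6.
Conserve atomic number: 1 + 2 = Z + 0, so Z = 3.
Z = 3 is lithium, so the species is ⁶₃Li.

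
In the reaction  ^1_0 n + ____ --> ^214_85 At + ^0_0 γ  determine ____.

Conserve mass number: 1 + A = 214 + 0, so A = 213.
Conserve atomic number: 0 + Z = 85 + 0, so Z = 85.
Z = 85 is astatine, so the species is ^213_85 At.

At-213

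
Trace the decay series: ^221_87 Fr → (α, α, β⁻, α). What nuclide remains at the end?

Pb-209

Start: (A, Z) = (221, 87).
After α: (217, 85).
After α: (213, 83).
After β⁻: (213, 84).
After α: (209, 82).
Z = 82 is lead.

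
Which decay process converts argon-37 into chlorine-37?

beta-plus decay or electron capture

ΔA = 37 − 37 = 0; ΔZ = 17 − 18 = -1.
A is unchanged and Z drops by 1 — a proton has become a neutron (β⁺ emission or electron capture).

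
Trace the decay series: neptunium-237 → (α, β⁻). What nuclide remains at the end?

U-233

Start: (A, Z) = (237, 93).
After α: (233, 91).
After β⁻: (233, 92).
Z = 92 is uranium.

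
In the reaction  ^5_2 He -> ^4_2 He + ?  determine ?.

neutron

Conserve mass number: 5 = 4 + A, so A = 1.
Conserve atomic number: 2 = 2 + Z, so Z = 0.
A = 1 and Z = 0 is ^1_0 n — a neutron.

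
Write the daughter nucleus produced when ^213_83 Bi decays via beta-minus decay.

Po-213

Beta-minus decay: mass number changes by +0, atomic number by +1.
A: 213 = 213; Z: 83 + 1 = 84.
Z = 84 is polonium, so the daughter is ^213_84 Po.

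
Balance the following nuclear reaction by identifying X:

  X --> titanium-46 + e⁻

Sc-46

Conserve mass number: A = 46 + 0, so A = 46.
Conserve atomic number: Z = 22 − 1, so Z = 21.
Z = 21 is scandium, so the species is scandium-46.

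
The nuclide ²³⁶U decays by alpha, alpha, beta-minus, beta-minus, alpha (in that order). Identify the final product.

Ra-224

Start: (A, Z) = (236, 92).
After α: (232, 90).
After α: (228, 88).
After β⁻: (228, 89).
After β⁻: (228, 90).
After α: (224, 88).
Z = 88 is radium.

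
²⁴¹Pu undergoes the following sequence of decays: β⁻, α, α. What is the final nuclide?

Pa-233

Start: (A, Z) = (241, 94).
After β⁻: (241, 95).
After α: (237, 93).
After α: (233, 91).
Z = 91 is protactinium.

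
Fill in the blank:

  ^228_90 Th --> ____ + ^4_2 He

Ra-224

Conserve mass number: 228 = A + 4, so A = 224.
Conserve atomic number: 90 = Z + 2, so Z = 88.
Z = 88 is radium, so the species is ^224_88 Ra.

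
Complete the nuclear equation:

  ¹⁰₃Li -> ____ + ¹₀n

Conserve mass number: 10 = A + 1, so A = 9.
Conserve atomic number: 3 = Z + 0, so Z = 3.
Z = 3 is lithium, so the species is ⁹₃Li.

Li-9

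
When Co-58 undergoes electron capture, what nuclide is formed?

Fe-58

Electron capture: mass number changes by +0, atomic number by -1.
A: 58 = 58; Z: 27 − 1 = 26.
Z = 26 is iron, so the daughter is Fe-58.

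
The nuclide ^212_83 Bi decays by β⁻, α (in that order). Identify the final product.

Start: (A, Z) = (212, 83).
After β⁻: (212, 84).
After α: (208, 82).
Z = 82 is lead.

Pb-208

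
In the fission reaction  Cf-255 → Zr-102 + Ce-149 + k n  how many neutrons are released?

Conserve mass number: 255 = 102 + 149 + k, so k = 255 − 251 = 4.
Check atomic number: 98 = 40 + 58 + 0 = 98. ✓

4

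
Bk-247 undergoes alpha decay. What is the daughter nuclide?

Alpha decay: mass number changes by -4, atomic number by -2.
A: 247 − 4 = 243; Z: 97 − 2 = 95.
Z = 95 is americium, so the daughter is Am-243.

Am-243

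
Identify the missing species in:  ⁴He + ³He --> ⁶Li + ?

Conserve mass number: 4 + 3 = 6 + A, so A = 1.
Conserve atomic number: 2 + 2 = 3 + Z, so Z = 1.
A = 1 and Z = 1 is ¹H — a proton.

proton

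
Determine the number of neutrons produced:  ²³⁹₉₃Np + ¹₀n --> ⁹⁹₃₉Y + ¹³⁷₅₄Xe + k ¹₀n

Conserve mass number: 240 = 99 + 137 + k, so k = 240 − 236 = 4.
Check atomic number: 93 = 39 + 54 + 0 = 93. ✓

4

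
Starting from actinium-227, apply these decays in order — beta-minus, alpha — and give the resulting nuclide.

Ra-223

Start: (A, Z) = (227, 89).
After β⁻: (227, 90).
After α: (223, 88).
Z = 88 is radium.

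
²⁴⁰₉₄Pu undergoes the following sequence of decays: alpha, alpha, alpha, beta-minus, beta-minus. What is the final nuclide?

Start: (A, Z) = (240, 94).
After α: (236, 92).
After α: (232, 90).
After α: (228, 88).
After β⁻: (228, 89).
After β⁻: (228, 90).
Z = 90 is thorium.

Th-228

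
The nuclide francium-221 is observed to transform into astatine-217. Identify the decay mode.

alpha decay

ΔA = 217 − 221 = -4; ΔZ = 85 − 87 = -2.
A drops by 4 and Z drops by 2 — the signature of alpha emission.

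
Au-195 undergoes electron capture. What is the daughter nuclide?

Electron capture: mass number changes by +0, atomic number by -1.
A: 195 = 195; Z: 79 − 1 = 78.
Z = 78 is platinum, so the daughter is Pt-195.

Pt-195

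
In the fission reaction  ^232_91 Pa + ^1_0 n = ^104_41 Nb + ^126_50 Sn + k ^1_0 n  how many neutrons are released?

Conserve mass number: 233 = 104 + 126 + k, so k = 233 − 230 = 3.
Check atomic number: 91 = 41 + 50 + 0 = 91. ✓

3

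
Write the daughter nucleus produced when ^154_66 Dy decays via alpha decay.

Alpha decay: mass number changes by -4, atomic number by -2.
A: 154 − 4 = 150; Z: 66 − 2 = 64.
Z = 64 is gadolinium, so the daughter is ^150_64 Gd.

Gd-150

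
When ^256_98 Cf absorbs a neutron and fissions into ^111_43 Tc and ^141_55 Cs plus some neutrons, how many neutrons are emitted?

5

Conserve mass number: 257 = 111 + 141 + k, so k = 257 − 252 = 5.
Check atomic number: 98 = 43 + 55 + 0 = 98. ✓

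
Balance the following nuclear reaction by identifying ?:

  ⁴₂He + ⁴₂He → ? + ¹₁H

Li-7

Conserve mass number: 4 + 4 = A + 1, so A = 7.
Conserve atomic number: 2 + 2 = Z + 1, so Z = 3.
Z = 3 is lithium, so the species is ⁷₃Li.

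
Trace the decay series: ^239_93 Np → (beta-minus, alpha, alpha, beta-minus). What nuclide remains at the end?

Pa-231

Start: (A, Z) = (239, 93).
After β⁻: (239, 94).
After α: (235, 92).
After α: (231, 90).
After β⁻: (231, 91).
Z = 91 is protactinium.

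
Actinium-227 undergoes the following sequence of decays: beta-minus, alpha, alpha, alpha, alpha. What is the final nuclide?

Start: (A, Z) = (227, 89).
After β⁻: (227, 90).
After α: (223, 88).
After α: (219, 86).
After α: (215, 84).
After α: (211, 82).
Z = 82 is lead.

Pb-211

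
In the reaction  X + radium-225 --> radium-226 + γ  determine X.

Conserve mass number: A + 225 = 226 + 0, so A = 1.
Conserve atomic number: Z + 88 = 88 + 0, so Z = 0.
A = 1 and Z = 0 is neutron — a neutron.

neutron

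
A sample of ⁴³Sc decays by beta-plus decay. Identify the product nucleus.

Beta-plus decay: mass number changes by +0, atomic number by -1.
A: 43 = 43; Z: 21 − 1 = 20.
Z = 20 is calcium, so the daughter is ⁴³Ca.

Ca-43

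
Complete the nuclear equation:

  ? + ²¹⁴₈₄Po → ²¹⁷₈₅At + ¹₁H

Conserve mass number: A + 214 = 217 + 1, so A = 4.
Conserve atomic number: Z + 84 = 85 + 1, so Z = 2.
A = 4 and Z = 2 is ⁴₂He — an alpha particle.

alpha particle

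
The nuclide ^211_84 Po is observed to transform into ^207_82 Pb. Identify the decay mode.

ΔA = 207 − 211 = -4; ΔZ = 82 − 84 = -2.
A drops by 4 and Z drops by 2 — the signature of alpha emission.

alpha decay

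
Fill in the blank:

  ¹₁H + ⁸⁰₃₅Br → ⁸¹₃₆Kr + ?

gamma ray

Conserve mass number: 1 + 80 = 81 + A, so A = 0.
Conserve atomic number: 1 + 35 = 36 + Z, so Z = 0.
A = 0 and Z = 0 is ⁰₀γ — a gamma ray.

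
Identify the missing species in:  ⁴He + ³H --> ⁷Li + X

Conserve mass number: 4 + 3 = 7 + A, so A = 0.
Conserve atomic number: 2 + 1 = 3 + Z, so Z = 0.
A = 0 and Z = 0 is γ — a gamma ray.

gamma ray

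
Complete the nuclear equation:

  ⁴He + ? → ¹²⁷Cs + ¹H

Conserve mass number: 4 + A = 127 + 1, so A = 124.
Conserve atomic number: 2 + Z = 55 + 1, so Z = 54.
Z = 54 is xenon, so the species is ¹²⁴Xe.

Xe-124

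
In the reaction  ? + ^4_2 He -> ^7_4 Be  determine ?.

He-3

Conserve mass number: A + 4 = 7, so A = 3.
Conserve atomic number: Z + 2 = 4, so Z = 2.
Z = 2 is helium, so the species is ^3_2 He.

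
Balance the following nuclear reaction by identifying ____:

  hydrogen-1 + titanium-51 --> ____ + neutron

Conserve mass number: 1 + 51 = A + 1, so A = 51.
Conserve atomic number: 1 + 22 = Z + 0, so Z = 23.
Z = 23 is vanadium, so the species is vanadium-51.

V-51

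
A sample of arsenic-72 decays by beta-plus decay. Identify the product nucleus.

Ge-72

Beta-plus decay: mass number changes by +0, atomic number by -1.
A: 72 = 72; Z: 33 − 1 = 32.
Z = 32 is germanium, so the daughter is germanium-72.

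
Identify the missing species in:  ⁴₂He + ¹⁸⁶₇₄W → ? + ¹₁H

Re-189

Conserve mass number: 4 + 186 = A + 1, so A = 189.
Conserve atomic number: 2 + 74 = Z + 1, so Z = 75.
Z = 75 is rhenium, so the species is ¹⁸⁹₇₅Re.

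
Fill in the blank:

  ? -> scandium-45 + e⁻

Conserve mass number: A = 45 + 0, so A = 45.
Conserve atomic number: Z = 21 − 1, so Z = 20.
Z = 20 is calcium, so the species is calcium-45.

Ca-45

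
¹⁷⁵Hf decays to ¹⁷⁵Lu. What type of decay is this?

ΔA = 175 − 175 = 0; ΔZ = 71 − 72 = -1.
A is unchanged and Z drops by 1 — a proton has become a neutron (β⁺ emission or electron capture).

beta-plus decay or electron capture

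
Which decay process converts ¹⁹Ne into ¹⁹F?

beta-plus decay or electron capture

ΔA = 19 − 19 = 0; ΔZ = 9 − 10 = -1.
A is unchanged and Z drops by 1 — a proton has become a neutron (β⁺ emission or electron capture).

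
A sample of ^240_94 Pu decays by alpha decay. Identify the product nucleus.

Alpha decay: mass number changes by -4, atomic number by -2.
A: 240 − 4 = 236; Z: 94 − 2 = 92.
Z = 92 is uranium, so the daughter is ^236_92 U.

U-236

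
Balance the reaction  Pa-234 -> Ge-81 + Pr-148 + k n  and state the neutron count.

Conserve mass number: 234 = 81 + 148 + k, so k = 234 − 229 = 5.
Check atomic number: 91 = 32 + 59 + 0 = 91. ✓

5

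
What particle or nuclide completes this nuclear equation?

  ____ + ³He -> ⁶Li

triton

Conserve mass number: A + 3 = 6, so A = 3.
Conserve atomic number: Z + 2 = 3, so Z = 1.
A = 3 and Z = 1 is ³H — a triton.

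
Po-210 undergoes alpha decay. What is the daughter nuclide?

Pb-206

Alpha decay: mass number changes by -4, atomic number by -2.
A: 210 − 4 = 206; Z: 84 − 2 = 82.
Z = 82 is lead, so the daughter is Pb-206.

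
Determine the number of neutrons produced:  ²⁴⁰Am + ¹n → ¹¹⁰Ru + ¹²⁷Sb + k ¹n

4

Conserve mass number: 241 = 110 + 127 + k, so k = 241 − 237 = 4.
Check atomic number: 95 = 44 + 51 + 0 = 95. ✓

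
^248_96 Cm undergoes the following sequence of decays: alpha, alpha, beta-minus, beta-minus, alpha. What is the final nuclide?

U-236

Start: (A, Z) = (248, 96).
After α: (244, 94).
After α: (240, 92).
After β⁻: (240, 93).
After β⁻: (240, 94).
After α: (236, 92).
Z = 92 is uranium.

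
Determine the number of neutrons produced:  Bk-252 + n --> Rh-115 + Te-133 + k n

Conserve mass number: 253 = 115 + 133 + k, so k = 253 − 248 = 5.
Check atomic number: 97 = 45 + 52 + 0 = 97. ✓

5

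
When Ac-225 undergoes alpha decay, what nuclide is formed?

Fr-221

Alpha decay: mass number changes by -4, atomic number by -2.
A: 225 − 4 = 221; Z: 89 − 2 = 87.
Z = 87 is francium, so the daughter is Fr-221.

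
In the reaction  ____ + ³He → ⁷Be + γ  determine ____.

Conserve mass number: A + 3 = 7 + 0, so A = 4.
Conserve atomic number: Z + 2 = 4 + 0, so Z = 2.
A = 4 and Z = 2 is ⁴He — an alpha particle.

alpha particle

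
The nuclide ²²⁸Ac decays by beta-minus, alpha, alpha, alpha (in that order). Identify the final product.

Po-216

Start: (A, Z) = (228, 89).
After β⁻: (228, 90).
After α: (224, 88).
After α: (220, 86).
After α: (216, 84).
Z = 84 is polonium.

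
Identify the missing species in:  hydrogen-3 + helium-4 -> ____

Conserve mass number: 3 + 4 = A, so A = 7.
Conserve atomic number: 1 + 2 = Z, so Z = 3.
Z = 3 is lithium, so the species is lithium-7.

Li-7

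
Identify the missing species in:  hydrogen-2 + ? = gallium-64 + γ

Conserve mass number: 2 + A = 64 + 0, so A = 62.
Conserve atomic number: 1 + Z = 31 + 0, so Z = 30.
Z = 30 is zinc, so the species is zinc-62.

Zn-62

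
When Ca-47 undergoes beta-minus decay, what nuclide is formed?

Sc-47

Beta-minus decay: mass number changes by +0, atomic number by +1.
A: 47 = 47; Z: 20 + 1 = 21.
Z = 21 is scandium, so the daughter is Sc-47.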